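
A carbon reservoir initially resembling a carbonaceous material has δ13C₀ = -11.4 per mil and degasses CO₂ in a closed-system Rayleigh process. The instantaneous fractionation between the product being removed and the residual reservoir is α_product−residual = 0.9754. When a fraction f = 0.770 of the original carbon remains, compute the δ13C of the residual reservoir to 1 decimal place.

-5.0 per mil

Rayleigh residual: δ_res = (δ₀ + 1000)·f^(α−1) − 1000
α − 1 = -0.02460
f^(α−1) = 0.770^(-0.02460) = 1.006450
δ_res = (-11.4 + 1000) × 1.006450 − 1000 = 994.977 − 1000 = -5.02 per mil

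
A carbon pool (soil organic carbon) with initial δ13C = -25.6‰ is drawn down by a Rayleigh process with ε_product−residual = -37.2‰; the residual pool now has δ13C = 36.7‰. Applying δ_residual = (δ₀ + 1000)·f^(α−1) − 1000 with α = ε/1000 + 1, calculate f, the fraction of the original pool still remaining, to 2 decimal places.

α − 1 = ε/1000 = -0.0372
(δ_res + 1000)/(δ₀ + 1000) = (36.7 + 1000)/(-25.6 + 1000) = 1036.7/974.4 = 1.063937
f = 1.063937^(1/-0.0372) = exp(ln(1.063937)/-0.0372) = exp(0.06198/-0.0372)
f = exp(-1.6660) = 0.1890

0.19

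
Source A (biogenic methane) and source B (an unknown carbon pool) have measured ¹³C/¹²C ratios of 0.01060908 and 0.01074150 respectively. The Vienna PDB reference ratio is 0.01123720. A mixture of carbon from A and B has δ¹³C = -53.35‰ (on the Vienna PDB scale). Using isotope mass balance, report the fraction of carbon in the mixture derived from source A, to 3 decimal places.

0.784

δ_A = (0.01060908/0.01123720 − 1)×1000 = (0.944104 − 1)×1000 = -55.896‰
δ_B = (0.01074150/0.01123720 − 1)×1000 = (0.955888 − 1)×1000 = -44.112‰
f_A = (δ_mix − δ_B)/(δ_A − δ_B) = (-53.35 − (-44.112))/(-55.896 − (-44.112))
f_A = -9.238 / -11.784 = 0.7839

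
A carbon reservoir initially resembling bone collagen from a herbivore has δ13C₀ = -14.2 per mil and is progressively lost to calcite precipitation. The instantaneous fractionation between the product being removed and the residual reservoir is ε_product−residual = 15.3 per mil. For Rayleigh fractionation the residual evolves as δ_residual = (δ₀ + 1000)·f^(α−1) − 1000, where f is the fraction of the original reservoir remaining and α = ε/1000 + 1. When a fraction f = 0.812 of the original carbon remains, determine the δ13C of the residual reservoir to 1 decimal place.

Rayleigh residual: δ_res = (δ₀ + 1000)·f^(α−1) − 1000
α = ε/1000 + 1 = 1.01530, so α − 1 = 0.01530
f^(α−1) = 0.812^(0.01530) = 0.996819
δ_res = (-14.2 + 1000) × 0.996819 − 1000 = 982.664 − 1000 = -17.34 per mil

-17.3 per mil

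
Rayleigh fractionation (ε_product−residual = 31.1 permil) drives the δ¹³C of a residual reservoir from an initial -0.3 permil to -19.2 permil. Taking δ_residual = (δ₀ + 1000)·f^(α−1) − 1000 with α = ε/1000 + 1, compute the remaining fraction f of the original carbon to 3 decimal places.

0.541

α − 1 = ε/1000 = 0.0311
(δ_res + 1000)/(δ₀ + 1000) = (-19.2 + 1000)/(-0.3 + 1000) = 980.8/999.7 = 0.981094
f = 0.981094^(1/0.0311) = exp(ln(0.981094)/0.0311) = exp(-0.01909/0.0311)
f = exp(-0.6137) = 0.5413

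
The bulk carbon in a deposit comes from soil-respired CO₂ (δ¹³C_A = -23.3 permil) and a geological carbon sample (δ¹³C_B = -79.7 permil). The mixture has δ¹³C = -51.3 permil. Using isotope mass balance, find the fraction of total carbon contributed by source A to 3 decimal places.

δ_mix = f_A·δ_A + (1 − f_A)·δ_B  ⇒  f_A = (δ_mix − δ_B)/(δ_A − δ_B)
f_A = (-51.3 − (-79.7)) / (-23.3 − (-79.7))
f_A = 28.4 / 56.4 = 0.5035

0.504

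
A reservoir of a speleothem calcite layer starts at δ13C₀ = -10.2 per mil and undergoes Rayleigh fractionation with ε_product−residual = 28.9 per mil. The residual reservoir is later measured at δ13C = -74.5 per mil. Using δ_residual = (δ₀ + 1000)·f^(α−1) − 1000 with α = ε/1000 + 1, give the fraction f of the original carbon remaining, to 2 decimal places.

0.10

α − 1 = ε/1000 = 0.0289
(δ_res + 1000)/(δ₀ + 1000) = (-74.5 + 1000)/(-10.2 + 1000) = 925.5/989.8 = 0.935037
f = 0.935037^(1/0.0289) = exp(ln(0.935037)/0.0289) = exp(-0.06717/0.0289)
f = exp(-2.3242) = 0.0979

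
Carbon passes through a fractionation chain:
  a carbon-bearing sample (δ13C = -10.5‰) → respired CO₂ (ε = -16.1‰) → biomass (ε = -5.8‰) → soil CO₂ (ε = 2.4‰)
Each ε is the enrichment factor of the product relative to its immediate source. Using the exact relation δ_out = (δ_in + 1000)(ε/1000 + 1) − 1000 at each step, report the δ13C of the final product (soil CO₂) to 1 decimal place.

-29.8‰

step 1: δ = (-10.50 + 1000)·(-16.1/1000 + 1) − 1000 = -26.43‰
step 2: δ = (-26.43 + 1000)·(-5.8/1000 + 1) − 1000 = -32.08‰
step 3: δ = (-32.08 + 1000)·(2.4/1000 + 1) − 1000 = -29.75‰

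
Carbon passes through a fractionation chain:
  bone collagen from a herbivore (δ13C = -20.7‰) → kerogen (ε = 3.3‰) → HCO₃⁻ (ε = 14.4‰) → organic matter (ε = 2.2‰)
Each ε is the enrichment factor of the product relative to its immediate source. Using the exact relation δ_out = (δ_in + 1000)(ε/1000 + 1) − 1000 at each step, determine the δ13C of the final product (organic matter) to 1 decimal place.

-1.1‰

step 1: δ = (-20.70 + 1000)·(3.3/1000 + 1) − 1000 = -17.47‰
step 2: δ = (-17.47 + 1000)·(14.4/1000 + 1) − 1000 = -3.32‰
step 3: δ = (-3.32 + 1000)·(2.2/1000 + 1) − 1000 = -1.13‰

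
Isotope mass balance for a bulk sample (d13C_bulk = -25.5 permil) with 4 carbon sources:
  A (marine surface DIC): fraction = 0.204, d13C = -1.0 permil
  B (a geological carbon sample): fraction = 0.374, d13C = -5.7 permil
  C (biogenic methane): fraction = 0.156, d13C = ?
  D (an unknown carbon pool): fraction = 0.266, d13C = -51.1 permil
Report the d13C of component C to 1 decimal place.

Isotope mass balance: δ_bulk = Σ fᵢ·δᵢ.
-25.5 = 0.204×(-1.0) + 0.374×(-5.7) + 0.156×δ_C + 0.266×(-51.1)
0.156·δ_C = -25.5 − (-15.928) = -9.572
δ_C = -9.572 / 0.156 = -61.36 permil

-61.4 permil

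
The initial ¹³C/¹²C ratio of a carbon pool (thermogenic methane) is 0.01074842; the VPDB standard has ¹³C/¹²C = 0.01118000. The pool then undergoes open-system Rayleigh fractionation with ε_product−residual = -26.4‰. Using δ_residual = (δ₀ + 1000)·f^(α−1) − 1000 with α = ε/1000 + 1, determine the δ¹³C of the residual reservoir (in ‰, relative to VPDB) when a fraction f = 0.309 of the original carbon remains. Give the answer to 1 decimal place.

-8.3‰

δ₀ = (0.01074842/0.01118000 − 1)×1000 = (0.961397 − 1)×1000 = -38.603‰
α − 1 = ε/1000 = -0.0264
f^(α−1) = 0.309^(-0.0264) = 1.031490
δ_res = (-38.603 + 1000) × 1.031490 − 1000 = 991.672 − 1000 = -8.33‰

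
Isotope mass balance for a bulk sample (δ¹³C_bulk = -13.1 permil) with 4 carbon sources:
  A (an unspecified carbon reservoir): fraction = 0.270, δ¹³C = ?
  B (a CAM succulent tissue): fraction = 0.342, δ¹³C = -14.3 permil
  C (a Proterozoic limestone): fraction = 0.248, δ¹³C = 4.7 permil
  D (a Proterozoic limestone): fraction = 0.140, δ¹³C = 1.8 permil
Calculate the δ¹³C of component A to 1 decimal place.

-35.7 permil

Isotope mass balance: δ_bulk = Σ fᵢ·δᵢ.
-13.1 = 0.270×δ_A + 0.342×(-14.3) + 0.248×(4.7) + 0.140×(1.8)
0.270·δ_A = -13.1 − (-3.473) = -9.627
δ_A = -9.627 / 0.270 = -35.66 permil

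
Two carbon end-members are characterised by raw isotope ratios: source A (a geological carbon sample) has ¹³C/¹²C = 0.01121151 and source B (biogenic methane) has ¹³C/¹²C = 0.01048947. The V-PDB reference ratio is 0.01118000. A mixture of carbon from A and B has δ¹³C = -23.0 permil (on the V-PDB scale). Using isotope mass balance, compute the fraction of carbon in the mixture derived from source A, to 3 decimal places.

δ_A = (0.01121151/0.01118000 − 1)×1000 = (1.002818 − 1)×1000 = 2.818 permil
δ_B = (0.01048947/0.01118000 − 1)×1000 = (0.938235 − 1)×1000 = -61.765 permil
f_A = (δ_mix − δ_B)/(δ_A − δ_B) = (-23.0 − (-61.765))/(2.818 − (-61.765))
f_A = 38.765 / 64.583 = 0.6002

0.600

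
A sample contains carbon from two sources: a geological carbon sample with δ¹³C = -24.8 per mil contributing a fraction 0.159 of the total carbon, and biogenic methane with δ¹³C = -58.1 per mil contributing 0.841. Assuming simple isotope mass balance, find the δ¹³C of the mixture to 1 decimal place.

δ_mix = f_A·δ_A + f_B·δ_B
δ_mix = 0.159 × (-24.8) + 0.841 × (-58.1)
δ_mix = -3.94 + -48.86 = -52.81 per mil

-52.8 per mil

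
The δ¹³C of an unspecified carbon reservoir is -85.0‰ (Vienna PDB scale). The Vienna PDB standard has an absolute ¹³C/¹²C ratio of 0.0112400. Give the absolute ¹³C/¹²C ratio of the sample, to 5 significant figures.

R_sample = R_standard × (δ¹³C/1000 + 1)
R_sample = 0.0112400 × (-85.0/1000 + 1) = 0.0112400 × 0.915000
R_sample = 0.0102846

0.010285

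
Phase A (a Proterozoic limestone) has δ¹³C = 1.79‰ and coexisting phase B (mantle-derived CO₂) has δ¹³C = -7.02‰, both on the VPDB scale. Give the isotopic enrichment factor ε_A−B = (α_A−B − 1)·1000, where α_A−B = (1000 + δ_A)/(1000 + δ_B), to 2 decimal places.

8.87‰

α_A−B = (1000 + 1.79) / (1000 + -7.02) = 1001.79 / 992.98 = 1.008872
ε_A−B = (1.008872 − 1) × 1000 = 8.872‰
(The approximation ε ≈ δ_A − δ_B would give 8.81‰.)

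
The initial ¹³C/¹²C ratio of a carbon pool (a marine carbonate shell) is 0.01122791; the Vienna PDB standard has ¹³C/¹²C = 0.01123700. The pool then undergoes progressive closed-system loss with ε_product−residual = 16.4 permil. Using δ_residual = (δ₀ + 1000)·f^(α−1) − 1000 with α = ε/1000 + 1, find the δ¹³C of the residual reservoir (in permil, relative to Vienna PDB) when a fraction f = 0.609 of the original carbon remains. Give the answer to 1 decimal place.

-8.9 permil

δ₀ = (0.01122791/0.01123700 − 1)×1000 = (0.999191 − 1)×1000 = -0.809 permil
α − 1 = ε/1000 = 0.0164
f^(α−1) = 0.609^(0.0164) = 0.991900
δ_res = (-0.809 + 1000) × 0.991900 − 1000 = 991.097 − 1000 = -8.90 permil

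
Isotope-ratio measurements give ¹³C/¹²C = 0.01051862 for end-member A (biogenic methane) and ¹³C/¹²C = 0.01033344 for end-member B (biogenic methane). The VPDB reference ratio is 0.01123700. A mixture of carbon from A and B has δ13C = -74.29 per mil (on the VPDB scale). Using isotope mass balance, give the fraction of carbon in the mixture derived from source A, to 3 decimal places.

0.371

δ_A = (0.01051862/0.01123700 − 1)×1000 = (0.936070 − 1)×1000 = -63.930 per mil
δ_B = (0.01033344/0.01123700 − 1)×1000 = (0.919591 − 1)×1000 = -80.409 per mil
f_A = (δ_mix − δ_B)/(δ_A − δ_B) = (-74.29 − (-80.409))/(-63.930 − (-80.409))
f_A = 6.119 / 16.479 = 0.3713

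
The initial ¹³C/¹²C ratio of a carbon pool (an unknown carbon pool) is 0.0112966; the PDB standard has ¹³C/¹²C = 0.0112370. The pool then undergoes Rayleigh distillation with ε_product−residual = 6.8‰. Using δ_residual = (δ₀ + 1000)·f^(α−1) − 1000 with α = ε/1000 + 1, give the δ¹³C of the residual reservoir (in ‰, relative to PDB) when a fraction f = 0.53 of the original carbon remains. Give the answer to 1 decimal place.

1.0‰

δ₀ = (0.0112966/0.0112370 − 1)×1000 = (1.005304 − 1)×1000 = 5.304‰
α − 1 = ε/1000 = 0.0068
f^(α−1) = 0.53^(0.0068) = 0.995692
δ_res = (5.304 + 1000) × 0.995692 − 1000 = 1000.973 − 1000 = 0.97‰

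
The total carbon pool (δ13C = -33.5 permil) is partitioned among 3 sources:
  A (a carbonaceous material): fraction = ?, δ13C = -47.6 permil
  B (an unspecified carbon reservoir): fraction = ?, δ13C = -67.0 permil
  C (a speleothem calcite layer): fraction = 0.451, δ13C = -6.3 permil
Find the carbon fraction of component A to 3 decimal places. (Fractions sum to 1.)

0.316

Let f_A and f_B be the unknown fractions; fractions sum to 1 so f_A + f_B = 0.549.
Mass balance: Σ fᵢ·δᵢ = δ_bulk ⇒ f_A·(-47.6) + f_B·(-67.0) = -33.5 − (-2.841) = -30.659
Substitute f_B = 0.549 − f_A:
f_A·(-47.6 − -67.0) = -30.659 − 0.549×(-67.0) = 6.124
f_A = 6.124 / 19.4 = 0.3157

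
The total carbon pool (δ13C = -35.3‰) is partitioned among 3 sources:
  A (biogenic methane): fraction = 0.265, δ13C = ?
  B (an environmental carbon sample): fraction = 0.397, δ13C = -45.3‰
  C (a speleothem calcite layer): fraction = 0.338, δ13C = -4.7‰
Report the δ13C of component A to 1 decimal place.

-59.3‰

Isotope mass balance: δ_bulk = Σ fᵢ·δᵢ.
-35.3 = 0.265×δ_A + 0.397×(-45.3) + 0.338×(-4.7)
0.265·δ_A = -35.3 − (-19.573) = -15.727
δ_A = -15.727 / 0.265 = -59.35‰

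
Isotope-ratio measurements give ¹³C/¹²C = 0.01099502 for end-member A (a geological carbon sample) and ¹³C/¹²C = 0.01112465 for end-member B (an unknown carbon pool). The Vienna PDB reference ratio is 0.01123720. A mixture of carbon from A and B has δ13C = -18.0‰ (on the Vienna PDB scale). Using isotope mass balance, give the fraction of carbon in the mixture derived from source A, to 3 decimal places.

0.692

δ_A = (0.01099502/0.01123720 − 1)×1000 = (0.978448 − 1)×1000 = -21.552‰
δ_B = (0.01112465/0.01123720 − 1)×1000 = (0.989984 − 1)×1000 = -10.016‰
f_A = (δ_mix − δ_B)/(δ_A − δ_B) = (-18.0 − (-10.016))/(-21.552 − (-10.016))
f_A = -7.984 / -11.536 = 0.6921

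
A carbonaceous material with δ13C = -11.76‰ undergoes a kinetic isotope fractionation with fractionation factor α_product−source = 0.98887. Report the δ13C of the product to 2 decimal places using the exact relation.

δ_product = (δ_source + 1000)·α − 1000
δ_product = (-11.76 + 1000) × 0.98887 − 1000
δ_product = 977.241 − 1000 = -22.759‰

-22.76‰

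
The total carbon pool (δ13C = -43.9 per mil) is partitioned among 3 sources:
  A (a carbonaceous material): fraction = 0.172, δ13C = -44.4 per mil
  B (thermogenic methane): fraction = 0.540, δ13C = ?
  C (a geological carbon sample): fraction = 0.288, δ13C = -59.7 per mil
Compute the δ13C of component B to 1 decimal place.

-35.3 per mil

Isotope mass balance: δ_bulk = Σ fᵢ·δᵢ.
-43.9 = 0.172×(-44.4) + 0.540×δ_B + 0.288×(-59.7)
0.540·δ_B = -43.9 − (-24.830) = -19.070
δ_B = -19.070 / 0.540 = -35.31 per mil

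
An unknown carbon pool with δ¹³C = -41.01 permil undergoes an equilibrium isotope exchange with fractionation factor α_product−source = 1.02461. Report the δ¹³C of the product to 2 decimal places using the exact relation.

δ_product = (δ_source + 1000)·α − 1000
δ_product = (-41.01 + 1000) × 1.02461 − 1000
δ_product = 982.591 − 1000 = -17.409 permil

-17.41 permil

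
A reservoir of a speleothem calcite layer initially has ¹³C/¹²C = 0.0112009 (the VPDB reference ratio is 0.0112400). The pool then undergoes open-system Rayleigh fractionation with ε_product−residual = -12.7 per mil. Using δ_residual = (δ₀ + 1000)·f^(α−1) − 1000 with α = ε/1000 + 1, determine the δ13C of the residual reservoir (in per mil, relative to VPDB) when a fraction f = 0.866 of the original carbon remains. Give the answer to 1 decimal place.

δ₀ = (0.0112009/0.0112400 − 1)×1000 = (0.996521 − 1)×1000 = -3.479 per mil
α − 1 = ε/1000 = -0.0127
f^(α−1) = 0.866^(-0.0127) = 1.001829
δ_res = (-3.479 + 1000) × 1.001829 − 1000 = 998.344 − 1000 = -1.66 per mil

-1.7 per mil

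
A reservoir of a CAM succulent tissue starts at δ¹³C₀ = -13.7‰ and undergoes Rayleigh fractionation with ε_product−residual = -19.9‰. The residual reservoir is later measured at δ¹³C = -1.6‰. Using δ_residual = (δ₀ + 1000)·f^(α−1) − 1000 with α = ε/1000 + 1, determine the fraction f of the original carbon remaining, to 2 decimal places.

α − 1 = ε/1000 = -0.0199
(δ_res + 1000)/(δ₀ + 1000) = (-1.6 + 1000)/(-13.7 + 1000) = 998.4/986.3 = 1.012268
f = 1.012268^(1/-0.0199) = exp(ln(1.012268)/-0.0199) = exp(0.01219/-0.0199)
f = exp(-0.6127) = 0.5419

0.54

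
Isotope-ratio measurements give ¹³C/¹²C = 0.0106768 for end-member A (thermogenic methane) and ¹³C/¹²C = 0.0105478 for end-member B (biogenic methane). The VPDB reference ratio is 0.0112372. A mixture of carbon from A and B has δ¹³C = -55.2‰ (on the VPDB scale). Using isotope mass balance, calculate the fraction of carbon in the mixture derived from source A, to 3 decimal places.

δ_A = (0.0106768/0.0112372 − 1)×1000 = (0.950130 − 1)×1000 = -49.870‰
δ_B = (0.0105478/0.0112372 − 1)×1000 = (0.938650 − 1)×1000 = -61.350‰
f_A = (δ_mix − δ_B)/(δ_A − δ_B) = (-55.2 − (-61.350))/(-49.870 − (-61.350))
f_A = 6.150 / 11.480 = 0.5357

0.536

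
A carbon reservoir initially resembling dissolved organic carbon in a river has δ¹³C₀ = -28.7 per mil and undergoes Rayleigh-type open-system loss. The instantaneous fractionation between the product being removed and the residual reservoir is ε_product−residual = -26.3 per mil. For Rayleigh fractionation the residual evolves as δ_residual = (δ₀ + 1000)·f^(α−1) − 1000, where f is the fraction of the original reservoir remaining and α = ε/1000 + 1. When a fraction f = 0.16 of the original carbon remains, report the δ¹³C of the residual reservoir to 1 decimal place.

Rayleigh residual: δ_res = (δ₀ + 1000)·f^(α−1) − 1000
α = ε/1000 + 1 = 0.97370, so α − 1 = -0.02630
f^(α−1) = 0.16^(-0.02630) = 1.049377
δ_res = (-28.7 + 1000) × 1.049377 − 1000 = 1019.260 − 1000 = 19.26 per mil

19.3 per mil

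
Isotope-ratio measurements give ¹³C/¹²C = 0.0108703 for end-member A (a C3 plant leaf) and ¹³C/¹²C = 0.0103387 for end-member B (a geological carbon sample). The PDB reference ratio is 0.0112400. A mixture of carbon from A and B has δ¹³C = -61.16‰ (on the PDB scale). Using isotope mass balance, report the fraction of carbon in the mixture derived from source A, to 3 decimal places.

0.402

δ_A = (0.0108703/0.0112400 − 1)×1000 = (0.967109 − 1)×1000 = -32.891‰
δ_B = (0.0103387/0.0112400 − 1)×1000 = (0.919813 − 1)×1000 = -80.187‰
f_A = (δ_mix − δ_B)/(δ_A − δ_B) = (-61.16 − (-80.187))/(-32.891 − (-80.187))
f_A = 19.027 / 47.295 = 0.4023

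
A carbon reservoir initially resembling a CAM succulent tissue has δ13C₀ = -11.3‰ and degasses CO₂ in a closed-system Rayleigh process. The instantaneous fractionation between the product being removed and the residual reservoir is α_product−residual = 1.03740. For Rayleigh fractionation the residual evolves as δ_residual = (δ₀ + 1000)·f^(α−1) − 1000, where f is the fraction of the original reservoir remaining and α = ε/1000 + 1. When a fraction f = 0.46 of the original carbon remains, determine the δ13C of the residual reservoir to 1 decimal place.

-39.6‰

Rayleigh residual: δ_res = (δ₀ + 1000)·f^(α−1) − 1000
α − 1 = 0.03740
f^(α−1) = 0.46^(0.03740) = 0.971375
δ_res = (-11.3 + 1000) × 0.971375 − 1000 = 960.399 − 1000 = -39.60‰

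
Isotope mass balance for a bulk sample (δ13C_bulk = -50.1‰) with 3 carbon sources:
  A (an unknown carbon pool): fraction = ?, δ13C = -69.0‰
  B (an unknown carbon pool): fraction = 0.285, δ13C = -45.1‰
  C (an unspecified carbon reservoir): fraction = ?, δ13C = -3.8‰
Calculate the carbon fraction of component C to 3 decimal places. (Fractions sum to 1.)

0.185

Let f_C and f_A be the unknown fractions; fractions sum to 1 so f_C + f_A = 0.715.
Mass balance: Σ fᵢ·δᵢ = δ_bulk ⇒ f_C·(-3.8) + f_A·(-69.0) = -50.1 − (-12.853) = -37.247
Substitute f_A = 0.715 − f_C:
f_C·(-3.8 − -69.0) = -37.247 − 0.715×(-69.0) = 12.088
f_C = 12.088 / 65.2 = 0.1854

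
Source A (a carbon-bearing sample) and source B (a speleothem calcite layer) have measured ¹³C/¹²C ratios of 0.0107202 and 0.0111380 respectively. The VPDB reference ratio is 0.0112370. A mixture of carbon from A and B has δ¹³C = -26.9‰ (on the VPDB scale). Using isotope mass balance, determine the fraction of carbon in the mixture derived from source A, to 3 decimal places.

0.487

δ_A = (0.0107202/0.0112370 − 1)×1000 = (0.954009 − 1)×1000 = -45.991‰
δ_B = (0.0111380/0.0112370 − 1)×1000 = (0.991190 − 1)×1000 = -8.810‰
f_A = (δ_mix − δ_B)/(δ_A − δ_B) = (-26.9 − (-8.810))/(-45.991 − (-8.810))
f_A = -18.090 / -37.181 = 0.4865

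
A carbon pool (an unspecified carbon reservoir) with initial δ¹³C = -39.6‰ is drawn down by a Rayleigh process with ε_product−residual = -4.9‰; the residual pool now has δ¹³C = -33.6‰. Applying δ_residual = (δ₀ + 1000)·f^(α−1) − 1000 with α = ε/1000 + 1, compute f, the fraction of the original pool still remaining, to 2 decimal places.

α − 1 = ε/1000 = -0.0049
(δ_res + 1000)/(δ₀ + 1000) = (-33.6 + 1000)/(-39.6 + 1000) = 966.4/960.4 = 1.006247
f = 1.006247^(1/-0.0049) = exp(ln(1.006247)/-0.0049) = exp(0.00623/-0.0049)
f = exp(-1.2710) = 0.2805

0.28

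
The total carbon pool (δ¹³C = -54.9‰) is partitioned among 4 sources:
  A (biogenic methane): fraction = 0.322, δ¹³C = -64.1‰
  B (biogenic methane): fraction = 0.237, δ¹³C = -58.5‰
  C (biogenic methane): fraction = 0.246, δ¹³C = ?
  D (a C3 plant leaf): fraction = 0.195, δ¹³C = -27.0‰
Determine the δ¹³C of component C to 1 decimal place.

-61.5‰

Isotope mass balance: δ_bulk = Σ fᵢ·δᵢ.
-54.9 = 0.322×(-64.1) + 0.237×(-58.5) + 0.246×δ_C + 0.195×(-27.0)
0.246·δ_C = -54.9 − (-39.770) = -15.130
δ_C = -15.130 / 0.246 = -61.51‰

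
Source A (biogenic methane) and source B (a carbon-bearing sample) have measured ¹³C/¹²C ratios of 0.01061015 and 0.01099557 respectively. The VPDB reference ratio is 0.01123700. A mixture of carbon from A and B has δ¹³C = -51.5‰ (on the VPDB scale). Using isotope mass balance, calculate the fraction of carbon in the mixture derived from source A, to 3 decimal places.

δ_A = (0.01061015/0.01123700 − 1)×1000 = (0.944216 − 1)×1000 = -55.784‰
δ_B = (0.01099557/0.01123700 − 1)×1000 = (0.978515 − 1)×1000 = -21.485‰
f_A = (δ_mix − δ_B)/(δ_A − δ_B) = (-51.5 − (-21.485))/(-55.784 − (-21.485))
f_A = -30.015 / -34.299 = 0.8751

0.875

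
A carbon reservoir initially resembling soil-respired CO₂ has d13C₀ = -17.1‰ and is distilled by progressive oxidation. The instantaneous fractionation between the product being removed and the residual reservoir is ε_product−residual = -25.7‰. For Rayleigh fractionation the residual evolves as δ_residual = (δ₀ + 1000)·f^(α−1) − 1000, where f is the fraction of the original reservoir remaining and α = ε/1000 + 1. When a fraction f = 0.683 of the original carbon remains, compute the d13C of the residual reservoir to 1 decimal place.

-7.4‰

Rayleigh residual: δ_res = (δ₀ + 1000)·f^(α−1) − 1000
α = ε/1000 + 1 = 0.97430, so α − 1 = -0.02570
f^(α−1) = 0.683^(-0.02570) = 1.009847
δ_res = (-17.1 + 1000) × 1.009847 − 1000 = 992.578 − 1000 = -7.42‰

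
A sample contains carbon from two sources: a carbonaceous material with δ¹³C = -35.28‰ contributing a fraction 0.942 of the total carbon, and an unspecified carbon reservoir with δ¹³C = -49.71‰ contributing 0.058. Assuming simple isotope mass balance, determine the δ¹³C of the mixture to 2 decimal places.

-36.12‰

δ_mix = f_A·δ_A + f_B·δ_B
δ_mix = 0.942 × (-35.28) + 0.058 × (-49.71)
δ_mix = -33.234 + -2.883 = -36.117‰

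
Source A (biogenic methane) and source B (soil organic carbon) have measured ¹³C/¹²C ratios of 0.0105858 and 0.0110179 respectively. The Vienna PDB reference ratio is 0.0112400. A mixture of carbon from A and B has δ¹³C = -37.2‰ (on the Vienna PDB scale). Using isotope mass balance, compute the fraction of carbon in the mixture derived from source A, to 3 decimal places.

δ_A = (0.0105858/0.0112400 − 1)×1000 = (0.941797 − 1)×1000 = -58.203‰
δ_B = (0.0110179/0.0112400 − 1)×1000 = (0.980240 − 1)×1000 = -19.760‰
f_A = (δ_mix − δ_B)/(δ_A − δ_B) = (-37.2 − (-19.760))/(-58.203 − (-19.760))
f_A = -17.440 / -38.443 = 0.4537

0.454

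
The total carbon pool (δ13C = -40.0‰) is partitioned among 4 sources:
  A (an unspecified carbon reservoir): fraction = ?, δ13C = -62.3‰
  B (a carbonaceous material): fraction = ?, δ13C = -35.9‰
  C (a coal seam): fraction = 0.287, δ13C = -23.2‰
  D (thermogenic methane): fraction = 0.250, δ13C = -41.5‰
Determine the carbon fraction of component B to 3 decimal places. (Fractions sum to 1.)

Let f_B and f_A be the unknown fractions; fractions sum to 1 so f_B + f_A = 0.463.
Mass balance: Σ fᵢ·δᵢ = δ_bulk ⇒ f_B·(-35.9) + f_A·(-62.3) = -40.0 − (-17.033) = -22.967
Substitute f_A = 0.463 − f_B:
f_B·(-35.9 − -62.3) = -22.967 − 0.463×(-62.3) = 5.878
f_B = 5.878 / 26.4 = 0.2227

0.223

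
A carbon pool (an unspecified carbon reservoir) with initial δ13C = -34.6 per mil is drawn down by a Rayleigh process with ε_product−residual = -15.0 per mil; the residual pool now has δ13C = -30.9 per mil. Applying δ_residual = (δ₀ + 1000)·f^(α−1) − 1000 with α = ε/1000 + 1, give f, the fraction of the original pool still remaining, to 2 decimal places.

0.77

α − 1 = ε/1000 = -0.0150
(δ_res + 1000)/(δ₀ + 1000) = (-30.9 + 1000)/(-34.6 + 1000) = 969.1/965.4 = 1.003833
f = 1.003833^(1/-0.0150) = exp(ln(1.003833)/-0.0150) = exp(0.00383/-0.0150)
f = exp(-0.2550) = 0.7749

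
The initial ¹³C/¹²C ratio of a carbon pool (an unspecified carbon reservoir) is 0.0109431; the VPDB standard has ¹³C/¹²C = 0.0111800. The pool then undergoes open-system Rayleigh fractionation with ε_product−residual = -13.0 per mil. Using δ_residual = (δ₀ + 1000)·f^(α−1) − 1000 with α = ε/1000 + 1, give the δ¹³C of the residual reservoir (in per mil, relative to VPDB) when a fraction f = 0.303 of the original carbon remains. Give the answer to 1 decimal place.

-5.9 per mil

δ₀ = (0.0109431/0.0111800 − 1)×1000 = (0.978810 − 1)×1000 = -21.190 per mil
α − 1 = ε/1000 = -0.0130
f^(α−1) = 0.303^(-0.0130) = 1.015643
δ_res = (-21.190 + 1000) × 1.015643 − 1000 = 994.122 − 1000 = -5.88 per mil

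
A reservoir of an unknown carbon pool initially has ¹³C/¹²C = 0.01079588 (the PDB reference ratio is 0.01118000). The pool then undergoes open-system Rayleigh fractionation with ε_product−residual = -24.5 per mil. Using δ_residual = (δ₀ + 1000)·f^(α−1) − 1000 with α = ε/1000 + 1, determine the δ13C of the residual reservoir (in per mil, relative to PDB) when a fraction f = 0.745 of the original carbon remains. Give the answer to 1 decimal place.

δ₀ = (0.01079588/0.01118000 − 1)×1000 = (0.965642 − 1)×1000 = -34.358 per mil
α − 1 = ε/1000 = -0.0245
f^(α−1) = 0.745^(-0.0245) = 1.007238
δ_res = (-34.358 + 1000) × 1.007238 − 1000 = 972.632 − 1000 = -27.37 per mil

-27.4 per mil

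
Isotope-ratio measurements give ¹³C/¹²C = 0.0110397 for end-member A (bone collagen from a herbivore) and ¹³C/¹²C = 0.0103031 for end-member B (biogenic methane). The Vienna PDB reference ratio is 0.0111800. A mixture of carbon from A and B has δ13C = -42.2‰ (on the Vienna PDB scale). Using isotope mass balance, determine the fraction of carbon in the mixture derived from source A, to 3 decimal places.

δ_A = (0.0110397/0.0111800 − 1)×1000 = (0.987451 − 1)×1000 = -12.549‰
δ_B = (0.0103031/0.0111800 − 1)×1000 = (0.921565 − 1)×1000 = -78.435‰
f_A = (δ_mix − δ_B)/(δ_A − δ_B) = (-42.2 − (-78.435))/(-12.549 − (-78.435))
f_A = 36.235 / 65.886 = 0.5500

0.550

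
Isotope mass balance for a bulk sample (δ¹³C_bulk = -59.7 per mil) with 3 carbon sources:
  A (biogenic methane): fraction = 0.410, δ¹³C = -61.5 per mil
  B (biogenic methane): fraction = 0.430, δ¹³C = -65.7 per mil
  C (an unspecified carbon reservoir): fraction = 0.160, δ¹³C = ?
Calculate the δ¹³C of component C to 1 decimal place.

-39.0 per mil

Isotope mass balance: δ_bulk = Σ fᵢ·δᵢ.
-59.7 = 0.410×(-61.5) + 0.430×(-65.7) + 0.160×δ_C
0.160·δ_C = -59.7 − (-53.466) = -6.234
δ_C = -6.234 / 0.160 = -38.96 per mil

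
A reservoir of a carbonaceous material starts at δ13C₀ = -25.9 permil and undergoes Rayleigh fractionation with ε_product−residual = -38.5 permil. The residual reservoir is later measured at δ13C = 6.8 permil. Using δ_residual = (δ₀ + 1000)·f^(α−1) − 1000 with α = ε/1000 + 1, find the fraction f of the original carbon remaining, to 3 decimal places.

0.424

α − 1 = ε/1000 = -0.0385
(δ_res + 1000)/(δ₀ + 1000) = (6.8 + 1000)/(-25.9 + 1000) = 1006.8/974.1 = 1.033569
f = 1.033569^(1/-0.0385) = exp(ln(1.033569)/-0.0385) = exp(0.03302/-0.0385)
f = exp(-0.8576) = 0.4242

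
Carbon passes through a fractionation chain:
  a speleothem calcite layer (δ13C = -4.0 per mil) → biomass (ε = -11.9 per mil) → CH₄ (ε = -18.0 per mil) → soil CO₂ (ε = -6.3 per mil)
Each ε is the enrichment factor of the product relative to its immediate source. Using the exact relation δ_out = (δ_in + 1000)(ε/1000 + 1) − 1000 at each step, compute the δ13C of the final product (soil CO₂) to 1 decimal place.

-39.7 per mil

step 1: δ = (-4.00 + 1000)·(-11.9/1000 + 1) − 1000 = -15.85 per mil
step 2: δ = (-15.85 + 1000)·(-18.0/1000 + 1) − 1000 = -33.57 per mil
step 3: δ = (-33.57 + 1000)·(-6.3/1000 + 1) − 1000 = -39.66 per mil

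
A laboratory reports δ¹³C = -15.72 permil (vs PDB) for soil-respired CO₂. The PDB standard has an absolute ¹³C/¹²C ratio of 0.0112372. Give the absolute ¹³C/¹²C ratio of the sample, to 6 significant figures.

R_sample = R_standard × (δ¹³C/1000 + 1)
R_sample = 0.0112372 × (-15.72/1000 + 1) = 0.0112372 × 0.984280
R_sample = 0.0110606

0.0110606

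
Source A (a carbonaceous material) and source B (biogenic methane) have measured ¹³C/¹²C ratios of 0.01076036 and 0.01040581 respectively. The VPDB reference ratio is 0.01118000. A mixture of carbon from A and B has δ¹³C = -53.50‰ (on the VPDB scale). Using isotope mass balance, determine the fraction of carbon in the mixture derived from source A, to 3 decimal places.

0.497

δ_A = (0.01076036/0.01118000 − 1)×1000 = (0.962465 − 1)×1000 = -37.535‰
δ_B = (0.01040581/0.01118000 − 1)×1000 = (0.930752 − 1)×1000 = -69.248‰
f_A = (δ_mix − δ_B)/(δ_A − δ_B) = (-53.50 − (-69.248))/(-37.535 − (-69.248))
f_A = 15.748 / 31.713 = 0.4966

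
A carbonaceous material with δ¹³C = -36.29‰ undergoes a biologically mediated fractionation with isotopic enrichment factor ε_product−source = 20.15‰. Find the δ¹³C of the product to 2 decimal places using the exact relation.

Exactly, δ_product = (δ_source + 1000)·(ε/1000 + 1) − 1000.
δ_product = (-36.29 + 1000) × (20.15/1000 + 1) − 1000
δ_product = -16.871‰

-16.87‰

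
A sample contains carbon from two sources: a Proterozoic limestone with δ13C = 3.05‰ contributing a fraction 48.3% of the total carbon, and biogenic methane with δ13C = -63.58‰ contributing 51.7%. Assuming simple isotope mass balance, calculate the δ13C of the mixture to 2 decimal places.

-31.40‰

δ_mix = f_A·δ_A + f_B·δ_B
δ_mix = 0.483 × (3.05) + 0.517 × (-63.58)
δ_mix = 1.473 + -32.871 = -31.398‰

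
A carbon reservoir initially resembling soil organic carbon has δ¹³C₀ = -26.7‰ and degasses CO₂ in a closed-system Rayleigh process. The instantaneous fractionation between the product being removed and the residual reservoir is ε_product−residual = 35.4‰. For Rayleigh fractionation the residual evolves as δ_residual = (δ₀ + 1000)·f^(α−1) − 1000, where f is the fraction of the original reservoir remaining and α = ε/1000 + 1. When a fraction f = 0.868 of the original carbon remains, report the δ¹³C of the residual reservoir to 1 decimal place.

-31.6‰

Rayleigh residual: δ_res = (δ₀ + 1000)·f^(α−1) − 1000
α = ε/1000 + 1 = 1.03540, so α − 1 = 0.03540
f^(α−1) = 0.868^(0.03540) = 0.995001
δ_res = (-26.7 + 1000) × 0.995001 − 1000 = 968.435 − 1000 = -31.57‰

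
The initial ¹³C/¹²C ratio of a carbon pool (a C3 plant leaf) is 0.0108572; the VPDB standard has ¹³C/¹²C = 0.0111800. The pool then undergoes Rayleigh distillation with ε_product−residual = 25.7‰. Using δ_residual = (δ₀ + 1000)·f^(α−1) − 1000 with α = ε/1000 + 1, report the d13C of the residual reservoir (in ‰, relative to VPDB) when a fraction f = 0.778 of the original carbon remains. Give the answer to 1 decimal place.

δ₀ = (0.0108572/0.0111800 − 1)×1000 = (0.971127 − 1)×1000 = -28.873‰
α − 1 = ε/1000 = 0.0257
f^(α−1) = 0.778^(0.0257) = 0.993569
δ_res = (-28.873 + 1000) × 0.993569 − 1000 = 964.882 − 1000 = -35.12‰

-35.1‰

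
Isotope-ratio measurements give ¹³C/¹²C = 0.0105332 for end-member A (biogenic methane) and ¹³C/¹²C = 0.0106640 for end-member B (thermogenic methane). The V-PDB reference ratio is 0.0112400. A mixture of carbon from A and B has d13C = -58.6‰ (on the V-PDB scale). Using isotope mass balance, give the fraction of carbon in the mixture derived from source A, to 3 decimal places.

0.632

δ_A = (0.0105332/0.0112400 − 1)×1000 = (0.937117 − 1)×1000 = -62.883‰
δ_B = (0.0106640/0.0112400 − 1)×1000 = (0.948754 − 1)×1000 = -51.246‰
f_A = (δ_mix − δ_B)/(δ_A − δ_B) = (-58.6 − (-51.246))/(-62.883 − (-51.246))
f_A = -7.354 / -11.637 = 0.6320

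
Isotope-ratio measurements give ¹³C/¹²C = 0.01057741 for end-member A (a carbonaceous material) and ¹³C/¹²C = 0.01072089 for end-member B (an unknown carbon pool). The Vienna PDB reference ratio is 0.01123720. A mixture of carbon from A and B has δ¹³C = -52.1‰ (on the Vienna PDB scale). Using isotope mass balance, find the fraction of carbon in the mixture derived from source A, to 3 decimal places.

δ_A = (0.01057741/0.01123720 − 1)×1000 = (0.941285 − 1)×1000 = -58.715‰
δ_B = (0.01072089/0.01123720 − 1)×1000 = (0.954054 − 1)×1000 = -45.946‰
f_A = (δ_mix − δ_B)/(δ_A − δ_B) = (-52.1 − (-45.946))/(-58.715 − (-45.946))
f_A = -6.154 / -12.768 = 0.4819

0.482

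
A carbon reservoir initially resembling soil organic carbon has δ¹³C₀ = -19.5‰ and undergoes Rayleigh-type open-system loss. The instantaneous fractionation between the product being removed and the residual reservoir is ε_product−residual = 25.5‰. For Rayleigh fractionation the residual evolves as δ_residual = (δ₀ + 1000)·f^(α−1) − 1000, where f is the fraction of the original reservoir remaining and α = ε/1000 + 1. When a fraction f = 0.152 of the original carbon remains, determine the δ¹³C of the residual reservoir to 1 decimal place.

Rayleigh residual: δ_res = (δ₀ + 1000)·f^(α−1) − 1000
α = ε/1000 + 1 = 1.02550, so α − 1 = 0.02550
f^(α−1) = 0.152^(0.02550) = 0.953097
δ_res = (-19.5 + 1000) × 0.953097 − 1000 = 934.511 − 1000 = -65.49‰

-65.5‰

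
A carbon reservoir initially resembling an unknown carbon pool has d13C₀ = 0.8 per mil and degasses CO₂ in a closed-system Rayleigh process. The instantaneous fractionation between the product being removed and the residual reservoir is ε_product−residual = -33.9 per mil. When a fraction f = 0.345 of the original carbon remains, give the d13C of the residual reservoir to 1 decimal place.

Rayleigh residual: δ_res = (δ₀ + 1000)·f^(α−1) − 1000
α = ε/1000 + 1 = 0.96610, so α − 1 = -0.03390
f^(α−1) = 0.345^(-0.03390) = 1.036735
δ_res = (0.8 + 1000) × 1.036735 − 1000 = 1037.565 − 1000 = 37.56 per mil

37.6 per mil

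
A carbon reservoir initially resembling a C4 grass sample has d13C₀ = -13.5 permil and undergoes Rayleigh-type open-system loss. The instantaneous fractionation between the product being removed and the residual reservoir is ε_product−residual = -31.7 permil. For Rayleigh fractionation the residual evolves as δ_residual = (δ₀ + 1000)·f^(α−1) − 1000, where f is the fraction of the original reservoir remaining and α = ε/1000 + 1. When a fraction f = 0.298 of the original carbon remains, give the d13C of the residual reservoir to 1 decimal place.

Rayleigh residual: δ_res = (δ₀ + 1000)·f^(α−1) − 1000
α = ε/1000 + 1 = 0.96830, so α − 1 = -0.03170
f^(α−1) = 0.298^(-0.03170) = 1.039124
δ_res = (-13.5 + 1000) × 1.039124 − 1000 = 1025.096 − 1000 = 25.10 permil

25.1 permil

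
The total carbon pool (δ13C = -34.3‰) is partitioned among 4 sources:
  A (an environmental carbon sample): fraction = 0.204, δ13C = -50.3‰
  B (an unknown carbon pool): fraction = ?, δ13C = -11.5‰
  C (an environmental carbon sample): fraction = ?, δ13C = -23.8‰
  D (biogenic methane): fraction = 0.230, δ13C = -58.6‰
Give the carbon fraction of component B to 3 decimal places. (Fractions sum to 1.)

0.237

Let f_B and f_C be the unknown fractions; fractions sum to 1 so f_B + f_C = 0.566.
Mass balance: Σ fᵢ·δᵢ = δ_bulk ⇒ f_B·(-11.5) + f_C·(-23.8) = -34.3 − (-23.739) = -10.561
Substitute f_C = 0.566 − f_B:
f_B·(-11.5 − -23.8) = -10.561 − 0.566×(-23.8) = 2.910
f_B = 2.910 / 12.3 = 0.2366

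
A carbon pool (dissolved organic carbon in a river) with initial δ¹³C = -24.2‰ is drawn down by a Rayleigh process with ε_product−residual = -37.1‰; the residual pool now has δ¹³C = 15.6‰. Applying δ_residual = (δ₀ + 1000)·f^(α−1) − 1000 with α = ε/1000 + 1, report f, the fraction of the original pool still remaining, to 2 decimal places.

α − 1 = ε/1000 = -0.0371
(δ_res + 1000)/(δ₀ + 1000) = (15.6 + 1000)/(-24.2 + 1000) = 1015.6/975.8 = 1.040787
f = 1.040787^(1/-0.0371) = exp(ln(1.040787)/-0.0371) = exp(0.03998/-0.0371)
f = exp(-1.0776) = 0.3404

0.34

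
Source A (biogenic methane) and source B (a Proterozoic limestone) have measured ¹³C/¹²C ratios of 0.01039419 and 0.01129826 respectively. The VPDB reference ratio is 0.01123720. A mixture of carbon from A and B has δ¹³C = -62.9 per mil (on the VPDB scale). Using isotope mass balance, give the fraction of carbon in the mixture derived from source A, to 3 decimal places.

δ_A = (0.01039419/0.01123720 − 1)×1000 = (0.924980 − 1)×1000 = -75.020 per mil
δ_B = (0.01129826/0.01123720 − 1)×1000 = (1.005434 − 1)×1000 = 5.434 per mil
f_A = (δ_mix − δ_B)/(δ_A − δ_B) = (-62.9 − (5.434))/(-75.020 − (5.434))
f_A = -68.334 / -80.453 = 0.8494

0.849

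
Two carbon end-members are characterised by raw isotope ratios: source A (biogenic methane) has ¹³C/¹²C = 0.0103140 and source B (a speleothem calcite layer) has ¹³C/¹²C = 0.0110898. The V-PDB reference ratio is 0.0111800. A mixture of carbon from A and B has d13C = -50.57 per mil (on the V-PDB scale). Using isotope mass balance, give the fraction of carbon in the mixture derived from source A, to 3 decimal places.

0.612

δ_A = (0.0103140/0.0111800 − 1)×1000 = (0.922540 − 1)×1000 = -77.460 per mil
δ_B = (0.0110898/0.0111800 − 1)×1000 = (0.991932 − 1)×1000 = -8.068 per mil
f_A = (δ_mix − δ_B)/(δ_A − δ_B) = (-50.57 − (-8.068))/(-77.460 − (-8.068))
f_A = -42.502 / -69.392 = 0.6125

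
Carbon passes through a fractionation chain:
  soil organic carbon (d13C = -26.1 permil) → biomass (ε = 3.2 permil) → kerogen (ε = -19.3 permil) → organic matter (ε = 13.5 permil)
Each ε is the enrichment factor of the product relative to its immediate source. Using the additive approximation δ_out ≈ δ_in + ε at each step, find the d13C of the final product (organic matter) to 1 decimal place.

step 1: δ ≈ -26.1 + (3.2) = -22.9 permil
step 2: δ ≈ -22.9 + (-19.3) = -42.2 permil
step 3: δ ≈ -42.2 + (13.5) = -28.7 permil

-28.7 permil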